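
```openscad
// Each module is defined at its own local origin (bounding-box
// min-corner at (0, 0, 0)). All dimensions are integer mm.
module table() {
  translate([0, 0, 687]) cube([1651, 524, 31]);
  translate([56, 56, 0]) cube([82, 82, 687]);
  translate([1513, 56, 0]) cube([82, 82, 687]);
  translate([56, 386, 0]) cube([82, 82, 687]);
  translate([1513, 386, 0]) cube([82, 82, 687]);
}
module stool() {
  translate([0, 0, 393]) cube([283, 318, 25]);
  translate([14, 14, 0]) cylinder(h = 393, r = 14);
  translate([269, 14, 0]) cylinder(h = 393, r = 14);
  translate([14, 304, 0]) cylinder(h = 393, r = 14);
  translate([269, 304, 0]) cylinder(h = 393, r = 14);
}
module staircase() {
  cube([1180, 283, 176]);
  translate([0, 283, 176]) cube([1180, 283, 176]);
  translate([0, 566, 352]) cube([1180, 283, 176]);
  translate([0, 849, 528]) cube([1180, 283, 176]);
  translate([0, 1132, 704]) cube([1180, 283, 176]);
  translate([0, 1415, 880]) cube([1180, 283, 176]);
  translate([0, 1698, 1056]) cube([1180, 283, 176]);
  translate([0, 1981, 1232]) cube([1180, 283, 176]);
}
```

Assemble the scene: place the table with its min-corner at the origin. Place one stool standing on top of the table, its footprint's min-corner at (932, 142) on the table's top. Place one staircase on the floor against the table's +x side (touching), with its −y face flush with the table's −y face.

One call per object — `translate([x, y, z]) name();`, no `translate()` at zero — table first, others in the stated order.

table();
translate([932, 142, 718]) stool();
translate([1651, 0, 0]) staircase();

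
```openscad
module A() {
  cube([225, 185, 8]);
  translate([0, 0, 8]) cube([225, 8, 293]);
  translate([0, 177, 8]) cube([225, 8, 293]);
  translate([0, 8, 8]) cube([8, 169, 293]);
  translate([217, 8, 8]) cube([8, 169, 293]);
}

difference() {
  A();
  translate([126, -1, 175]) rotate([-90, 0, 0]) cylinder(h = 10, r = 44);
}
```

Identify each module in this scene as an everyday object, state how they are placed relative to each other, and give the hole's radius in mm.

A is an open box. The open box has a circular hole through its front wall. The hole's radius is 44 mm.

The subtracted cylinder has r = 44 mm.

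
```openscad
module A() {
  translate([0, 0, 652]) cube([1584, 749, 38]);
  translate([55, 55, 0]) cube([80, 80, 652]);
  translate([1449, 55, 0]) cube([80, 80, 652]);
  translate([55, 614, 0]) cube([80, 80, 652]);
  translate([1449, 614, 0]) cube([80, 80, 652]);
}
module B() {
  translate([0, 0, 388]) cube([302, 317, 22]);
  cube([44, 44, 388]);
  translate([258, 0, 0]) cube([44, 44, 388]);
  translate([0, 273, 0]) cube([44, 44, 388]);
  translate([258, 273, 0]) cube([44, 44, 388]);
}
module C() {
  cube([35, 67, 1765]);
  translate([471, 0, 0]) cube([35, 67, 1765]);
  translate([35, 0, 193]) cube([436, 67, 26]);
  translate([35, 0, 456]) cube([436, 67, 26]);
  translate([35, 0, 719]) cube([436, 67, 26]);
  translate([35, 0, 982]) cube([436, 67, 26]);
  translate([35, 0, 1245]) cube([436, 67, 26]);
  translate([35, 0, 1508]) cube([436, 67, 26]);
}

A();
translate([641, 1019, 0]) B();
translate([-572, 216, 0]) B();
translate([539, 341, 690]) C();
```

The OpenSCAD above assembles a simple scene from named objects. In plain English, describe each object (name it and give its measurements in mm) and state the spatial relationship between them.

A is a rectangular dining table. The top is 1584×749×38 mm with its upper surface at z = 690 mm. It stands on four 80×80 mm square legs, each inset 55 mm from the nearest pair of top edges, running from the floor to the underside of the top.

B is a simple wooden stool: a rectangular seat 302 mm (x) by 317 mm (y), 22 mm thick, top face at z = 410 mm, on four square legs, each 44×44 mm in cross-section. The legs rest on z = 0, each flush with a corner of the seat.

C is a straight ladder. Two 35×67 mm vertical rails, 1765 mm tall, stand 506 mm apart (outside-to-outside) with their front faces coplanar on the −y side. 6 rungs, each 67 mm deep and 26 mm tall, span between the inner faces of the rails, front faces flush with the rails. The lowest rung's underside is at z = 193 mm and rungs are spaced 263 mm apart (underside to underside).

Two stools sit around the table at the +y, −x sides. The ladder is on top of the table, centred.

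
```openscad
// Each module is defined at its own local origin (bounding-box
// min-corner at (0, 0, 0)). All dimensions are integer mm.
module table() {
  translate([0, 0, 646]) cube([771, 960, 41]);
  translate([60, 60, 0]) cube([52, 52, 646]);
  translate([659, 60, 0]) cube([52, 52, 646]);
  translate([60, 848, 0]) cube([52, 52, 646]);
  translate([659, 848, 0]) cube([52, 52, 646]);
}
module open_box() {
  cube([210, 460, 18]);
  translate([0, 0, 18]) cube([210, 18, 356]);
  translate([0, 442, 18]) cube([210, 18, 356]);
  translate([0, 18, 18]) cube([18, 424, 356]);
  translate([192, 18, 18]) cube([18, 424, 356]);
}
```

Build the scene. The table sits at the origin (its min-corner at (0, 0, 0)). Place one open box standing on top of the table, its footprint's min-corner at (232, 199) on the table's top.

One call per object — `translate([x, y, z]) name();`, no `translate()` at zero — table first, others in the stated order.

table();
translate([232, 199, 687]) open_box();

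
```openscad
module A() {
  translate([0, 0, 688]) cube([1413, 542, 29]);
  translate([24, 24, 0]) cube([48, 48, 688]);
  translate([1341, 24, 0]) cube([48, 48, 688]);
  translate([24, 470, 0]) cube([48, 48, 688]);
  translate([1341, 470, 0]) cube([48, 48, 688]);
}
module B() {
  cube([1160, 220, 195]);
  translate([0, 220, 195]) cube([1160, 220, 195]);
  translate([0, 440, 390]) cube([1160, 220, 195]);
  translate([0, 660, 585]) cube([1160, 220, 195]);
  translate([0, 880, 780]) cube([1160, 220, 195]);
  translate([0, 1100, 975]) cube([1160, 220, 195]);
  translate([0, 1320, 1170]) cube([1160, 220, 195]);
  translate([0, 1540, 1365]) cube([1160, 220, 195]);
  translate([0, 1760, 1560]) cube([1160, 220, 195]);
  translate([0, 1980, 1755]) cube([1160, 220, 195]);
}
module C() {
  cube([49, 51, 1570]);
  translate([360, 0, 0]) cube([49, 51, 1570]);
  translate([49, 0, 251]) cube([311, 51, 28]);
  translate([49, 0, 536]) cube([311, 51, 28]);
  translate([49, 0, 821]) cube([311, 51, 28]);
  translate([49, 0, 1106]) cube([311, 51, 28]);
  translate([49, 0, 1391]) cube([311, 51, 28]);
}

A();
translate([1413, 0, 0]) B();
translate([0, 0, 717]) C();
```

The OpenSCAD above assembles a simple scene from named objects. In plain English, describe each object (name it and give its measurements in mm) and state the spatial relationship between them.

A is a table: top 1413 mm (x) × 542 mm (y), 29 mm thick, upper face at z = 717 mm, on four 48×48 mm square legs, each inset 24 mm from the nearest pair of top edges, running from z = 0 to the bottom of the top.

B is a run of 10 identical solid stair steps. Each tread is 1160×220 mm and each step block is 195 mm high. Step 1 rests on the floor; step k is offset from step 1 by (k−1)×220 mm in y and (k−1)×195 mm in z.

C is a wooden ladder with two side rails of 49×51 mm section and 1570 mm height, set 409 mm apart overall. Between them run 5 rectangular rungs (51 mm deep, 28 mm thick), front faces flush with the rails' −y face. The bottom of the first rung is 251 mm above the floor and each subsequent rung is 285 mm higher than the one below.

The staircase is against the table's +x side, with their −y faces flush. The ladder is on top of the table.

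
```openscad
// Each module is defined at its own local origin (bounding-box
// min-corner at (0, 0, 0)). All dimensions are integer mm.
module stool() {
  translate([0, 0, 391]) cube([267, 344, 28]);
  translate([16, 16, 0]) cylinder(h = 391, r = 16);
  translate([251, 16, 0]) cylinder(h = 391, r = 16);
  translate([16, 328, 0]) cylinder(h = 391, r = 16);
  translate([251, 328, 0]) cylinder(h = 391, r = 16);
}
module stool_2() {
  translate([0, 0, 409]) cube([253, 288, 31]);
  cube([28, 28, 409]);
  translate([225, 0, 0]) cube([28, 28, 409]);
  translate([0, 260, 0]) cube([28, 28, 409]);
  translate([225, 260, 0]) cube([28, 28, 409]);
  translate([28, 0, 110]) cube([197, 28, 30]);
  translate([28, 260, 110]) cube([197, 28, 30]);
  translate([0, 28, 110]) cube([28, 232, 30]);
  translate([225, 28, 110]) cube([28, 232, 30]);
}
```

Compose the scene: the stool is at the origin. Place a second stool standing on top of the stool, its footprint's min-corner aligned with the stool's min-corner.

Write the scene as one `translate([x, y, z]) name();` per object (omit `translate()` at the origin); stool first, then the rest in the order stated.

stool();
translate([0, 0, 419]) stool_2();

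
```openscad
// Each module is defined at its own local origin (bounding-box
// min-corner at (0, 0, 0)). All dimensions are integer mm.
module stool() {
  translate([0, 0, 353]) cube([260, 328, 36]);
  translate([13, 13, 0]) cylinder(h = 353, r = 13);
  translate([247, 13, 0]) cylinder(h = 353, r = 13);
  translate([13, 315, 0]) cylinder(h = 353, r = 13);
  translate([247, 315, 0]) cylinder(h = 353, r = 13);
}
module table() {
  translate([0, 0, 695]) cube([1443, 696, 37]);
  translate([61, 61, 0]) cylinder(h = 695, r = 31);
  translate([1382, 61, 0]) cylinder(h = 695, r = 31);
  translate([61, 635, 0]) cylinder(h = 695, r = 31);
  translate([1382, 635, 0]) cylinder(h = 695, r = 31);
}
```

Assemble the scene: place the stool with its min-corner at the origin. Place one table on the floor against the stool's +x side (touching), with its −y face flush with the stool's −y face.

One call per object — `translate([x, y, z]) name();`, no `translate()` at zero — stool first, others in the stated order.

stool();
translate([260, 0, 0]) table();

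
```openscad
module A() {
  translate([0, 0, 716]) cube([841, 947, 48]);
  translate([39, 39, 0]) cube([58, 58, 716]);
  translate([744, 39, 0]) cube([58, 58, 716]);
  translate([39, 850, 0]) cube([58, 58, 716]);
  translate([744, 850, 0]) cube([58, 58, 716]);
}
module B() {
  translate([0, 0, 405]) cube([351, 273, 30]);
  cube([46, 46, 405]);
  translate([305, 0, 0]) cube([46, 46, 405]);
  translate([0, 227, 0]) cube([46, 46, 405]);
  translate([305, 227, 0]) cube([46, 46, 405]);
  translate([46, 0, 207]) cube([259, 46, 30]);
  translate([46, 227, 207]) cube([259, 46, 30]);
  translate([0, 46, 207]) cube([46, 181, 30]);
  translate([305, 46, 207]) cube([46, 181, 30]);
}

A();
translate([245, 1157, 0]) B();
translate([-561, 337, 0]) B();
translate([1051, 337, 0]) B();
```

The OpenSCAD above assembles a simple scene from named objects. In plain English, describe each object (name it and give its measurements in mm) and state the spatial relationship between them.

A is a rectangular dining table. The top is 841×947×48 mm with its upper surface at z = 764 mm. It stands on four 58×58 mm square legs, each inset 39 mm from the nearest pair of top edges, running from the floor to the underside of the top.

B is a four-legged stool. The seat is 351×273 mm, 30 mm thick, top at z = 435 mm. It stands on four square legs, each 46×46 mm in cross-section, from z = 0 to the seat underside, each flush with a corner of the seat. Four stretchers, 46 mm wide and 30 mm tall, connect adjacent legs with their undersides at z = 207 mm, each running between the inner faces of the legs it joins and aligned with the legs' outer faces on the other axis.

Three stools sit around the table at the +y, −x, +x sides.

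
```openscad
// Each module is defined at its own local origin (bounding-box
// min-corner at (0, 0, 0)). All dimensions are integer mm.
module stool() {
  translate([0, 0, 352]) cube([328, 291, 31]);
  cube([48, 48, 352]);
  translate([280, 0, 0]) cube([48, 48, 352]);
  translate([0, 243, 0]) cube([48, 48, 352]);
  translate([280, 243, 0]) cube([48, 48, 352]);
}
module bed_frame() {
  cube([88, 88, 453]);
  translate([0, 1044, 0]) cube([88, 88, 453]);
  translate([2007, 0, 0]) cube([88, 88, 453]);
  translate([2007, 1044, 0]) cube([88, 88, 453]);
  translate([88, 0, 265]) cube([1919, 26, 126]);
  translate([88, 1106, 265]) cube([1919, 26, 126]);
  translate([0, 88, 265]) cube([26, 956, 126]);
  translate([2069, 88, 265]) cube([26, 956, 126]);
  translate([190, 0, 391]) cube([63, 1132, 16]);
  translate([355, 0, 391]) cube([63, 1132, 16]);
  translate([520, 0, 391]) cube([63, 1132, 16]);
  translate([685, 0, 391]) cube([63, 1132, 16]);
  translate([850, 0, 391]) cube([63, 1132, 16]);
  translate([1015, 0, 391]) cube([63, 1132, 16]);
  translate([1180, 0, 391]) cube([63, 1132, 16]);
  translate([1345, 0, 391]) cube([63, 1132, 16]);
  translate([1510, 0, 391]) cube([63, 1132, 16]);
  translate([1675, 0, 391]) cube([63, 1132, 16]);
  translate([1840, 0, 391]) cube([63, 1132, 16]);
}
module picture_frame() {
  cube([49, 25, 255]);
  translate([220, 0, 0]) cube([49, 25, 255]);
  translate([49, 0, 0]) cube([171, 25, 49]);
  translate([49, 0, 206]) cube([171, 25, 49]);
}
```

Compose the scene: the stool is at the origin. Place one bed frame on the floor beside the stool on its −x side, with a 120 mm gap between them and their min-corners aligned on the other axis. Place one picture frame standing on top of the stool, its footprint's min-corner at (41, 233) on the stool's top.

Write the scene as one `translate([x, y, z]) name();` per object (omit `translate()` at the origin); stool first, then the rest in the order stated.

stool();
translate([-2215, 0, 0]) bed_frame();
translate([41, 233, 383]) picture_frame();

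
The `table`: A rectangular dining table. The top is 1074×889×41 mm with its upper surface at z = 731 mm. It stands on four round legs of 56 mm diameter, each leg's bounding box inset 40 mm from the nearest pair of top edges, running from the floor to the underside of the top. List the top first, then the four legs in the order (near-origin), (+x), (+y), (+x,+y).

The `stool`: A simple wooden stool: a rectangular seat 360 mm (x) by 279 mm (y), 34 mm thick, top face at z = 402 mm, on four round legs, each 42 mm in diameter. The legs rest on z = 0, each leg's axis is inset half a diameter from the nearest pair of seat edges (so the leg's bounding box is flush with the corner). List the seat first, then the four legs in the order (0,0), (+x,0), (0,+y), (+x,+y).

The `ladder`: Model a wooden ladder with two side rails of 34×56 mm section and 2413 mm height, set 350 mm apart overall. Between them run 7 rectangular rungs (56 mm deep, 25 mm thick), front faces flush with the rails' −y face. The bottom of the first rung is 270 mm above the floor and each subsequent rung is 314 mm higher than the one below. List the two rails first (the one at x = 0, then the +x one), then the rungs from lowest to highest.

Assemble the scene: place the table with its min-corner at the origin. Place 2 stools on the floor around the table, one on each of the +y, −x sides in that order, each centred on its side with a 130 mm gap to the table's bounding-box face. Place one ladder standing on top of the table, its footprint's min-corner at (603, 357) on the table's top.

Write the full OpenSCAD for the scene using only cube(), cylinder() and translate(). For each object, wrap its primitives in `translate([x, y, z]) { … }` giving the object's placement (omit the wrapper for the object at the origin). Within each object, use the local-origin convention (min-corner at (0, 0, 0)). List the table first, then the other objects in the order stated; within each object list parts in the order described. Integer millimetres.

translate([0, 0, 690]) cube([1074, 889, 41]);
translate([68, 68, 0]) cylinder(h = 690, r = 28);
translate([1006, 68, 0]) cylinder(h = 690, r = 28);
translate([68, 821, 0]) cylinder(h = 690, r = 28);
translate([1006, 821, 0]) cylinder(h = 690, r = 28);
translate([357, 1019, 0]) {
  translate([0, 0, 368]) cube([360, 279, 34]);
  translate([21, 21, 0]) cylinder(h = 368, r = 21);
  translate([339, 21, 0]) cylinder(h = 368, r = 21);
  translate([21, 258, 0]) cylinder(h = 368, r = 21);
  translate([339, 258, 0]) cylinder(h = 368, r = 21);
}
translate([-490, 305, 0]) {
  translate([0, 0, 368]) cube([360, 279, 34]);
  translate([21, 21, 0]) cylinder(h = 368, r = 21);
  translate([339, 21, 0]) cylinder(h = 368, r = 21);
  translate([21, 258, 0]) cylinder(h = 368, r = 21);
  translate([339, 258, 0]) cylinder(h = 368, r = 21);
}
translate([603, 357, 731]) {
  cube([34, 56, 2413]);
  translate([316, 0, 0]) cube([34, 56, 2413]);
  translate([34, 0, 270]) cube([282, 56, 25]);
  translate([34, 0, 584]) cube([282, 56, 25]);
  translate([34, 0, 898]) cube([282, 56, 25]);
  translate([34, 0, 1212]) cube([282, 56, 25]);
  translate([34, 0, 1526]) cube([282, 56, 25]);
  translate([34, 0, 1840]) cube([282, 56, 25]);
  translate([34, 0, 2154]) cube([282, 56, 25]);
}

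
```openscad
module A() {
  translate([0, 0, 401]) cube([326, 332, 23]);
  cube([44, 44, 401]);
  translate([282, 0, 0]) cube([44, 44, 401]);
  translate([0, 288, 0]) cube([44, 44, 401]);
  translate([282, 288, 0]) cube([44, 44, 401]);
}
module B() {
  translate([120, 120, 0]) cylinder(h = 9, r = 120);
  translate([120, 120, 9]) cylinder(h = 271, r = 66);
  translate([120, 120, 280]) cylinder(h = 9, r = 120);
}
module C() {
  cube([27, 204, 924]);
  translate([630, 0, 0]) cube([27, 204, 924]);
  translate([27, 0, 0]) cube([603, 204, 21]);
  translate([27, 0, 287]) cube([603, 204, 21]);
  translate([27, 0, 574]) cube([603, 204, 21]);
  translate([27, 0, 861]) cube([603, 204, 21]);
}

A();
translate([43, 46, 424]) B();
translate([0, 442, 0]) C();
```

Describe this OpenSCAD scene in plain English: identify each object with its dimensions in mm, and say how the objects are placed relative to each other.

A is a four-legged stool. The seat is a 326×332×23 mm slab whose top surface is at z = 424 mm; four square legs, each 44×44 mm in cross-section, run from the floor (z = 0) to the underside of the seat, each flush with a corner of the seat.

B is a spool: two coaxial disc flanges of radius 120 mm and thickness 9 mm, joined by a core cylinder of radius 66 mm and height 271 mm. The lower flange rests on z = 0 and the three cylinders share a vertical axis.

C is an open bookshelf. Two side panels, each 27 mm thick, 204 mm deep and 924 mm tall, stand 657 mm apart (outside-to-outside). Between them sit 4 shelves, each 21 mm thick and 204 mm deep, spanning the full gap between the sides. The bottom shelf rests on the floor (its underside at z = 0) and the clear gap between one shelf's top and the next shelf's underside is 266 mm.

The spool is on top of the stool, centred. The bookshelf is on the floor beside the stool on its +y side.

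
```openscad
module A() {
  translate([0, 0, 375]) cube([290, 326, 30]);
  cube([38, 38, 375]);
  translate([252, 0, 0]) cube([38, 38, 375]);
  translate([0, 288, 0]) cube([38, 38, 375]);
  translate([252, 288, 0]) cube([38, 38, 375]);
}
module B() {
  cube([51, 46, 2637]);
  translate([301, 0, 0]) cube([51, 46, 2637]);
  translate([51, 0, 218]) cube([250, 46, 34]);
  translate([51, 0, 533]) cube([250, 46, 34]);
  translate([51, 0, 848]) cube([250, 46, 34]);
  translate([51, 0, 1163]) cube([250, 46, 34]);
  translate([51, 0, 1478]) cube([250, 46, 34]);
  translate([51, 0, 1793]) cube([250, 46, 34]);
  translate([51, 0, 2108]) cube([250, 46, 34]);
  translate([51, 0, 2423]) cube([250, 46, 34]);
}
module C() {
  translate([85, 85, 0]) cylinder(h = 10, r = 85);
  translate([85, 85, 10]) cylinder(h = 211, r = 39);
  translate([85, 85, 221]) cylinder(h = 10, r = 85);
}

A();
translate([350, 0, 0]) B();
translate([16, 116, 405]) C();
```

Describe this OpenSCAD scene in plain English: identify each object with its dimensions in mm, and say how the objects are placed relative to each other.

A is a four-legged stool. The seat is 290×326 mm, 30 mm thick, top at z = 405 mm. It stands on four square legs, each 38×38 mm in cross-section, from z = 0 to the seat underside, each flush with a corner of the seat.

B is a straight ladder. Two 51×46 mm vertical rails, 2637 mm tall, stand 352 mm apart (outside-to-outside) with their front faces coplanar on the −y side. 8 rungs, each 46 mm deep and 34 mm tall, span between the inner faces of the rails, front faces flush with the rails. The lowest rung's underside is at z = 218 mm and rungs are spaced 315 mm apart (underside to underside).

C is a spool: two coaxial disc flanges of radius 85 mm and thickness 10 mm, joined by a core cylinder of radius 39 mm and height 211 mm. The lower flange rests on z = 0 and the three cylinders share a vertical axis.

The ladder is on the floor beside the stool on its +x side. The spool is on top of the stool.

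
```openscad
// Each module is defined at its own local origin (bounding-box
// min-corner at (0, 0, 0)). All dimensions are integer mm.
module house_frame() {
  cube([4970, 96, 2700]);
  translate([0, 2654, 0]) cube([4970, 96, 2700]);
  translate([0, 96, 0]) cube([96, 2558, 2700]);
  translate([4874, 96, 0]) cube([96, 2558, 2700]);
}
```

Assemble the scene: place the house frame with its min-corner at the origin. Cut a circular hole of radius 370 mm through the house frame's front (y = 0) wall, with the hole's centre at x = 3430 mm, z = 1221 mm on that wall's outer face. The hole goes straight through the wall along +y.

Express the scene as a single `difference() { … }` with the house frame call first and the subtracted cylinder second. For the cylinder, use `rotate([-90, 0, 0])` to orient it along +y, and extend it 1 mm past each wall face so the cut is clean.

difference() {
  house_frame();
  translate([3430, -1, 1221]) rotate([-90, 0, 0]) cylinder(h = 98, r = 370);
}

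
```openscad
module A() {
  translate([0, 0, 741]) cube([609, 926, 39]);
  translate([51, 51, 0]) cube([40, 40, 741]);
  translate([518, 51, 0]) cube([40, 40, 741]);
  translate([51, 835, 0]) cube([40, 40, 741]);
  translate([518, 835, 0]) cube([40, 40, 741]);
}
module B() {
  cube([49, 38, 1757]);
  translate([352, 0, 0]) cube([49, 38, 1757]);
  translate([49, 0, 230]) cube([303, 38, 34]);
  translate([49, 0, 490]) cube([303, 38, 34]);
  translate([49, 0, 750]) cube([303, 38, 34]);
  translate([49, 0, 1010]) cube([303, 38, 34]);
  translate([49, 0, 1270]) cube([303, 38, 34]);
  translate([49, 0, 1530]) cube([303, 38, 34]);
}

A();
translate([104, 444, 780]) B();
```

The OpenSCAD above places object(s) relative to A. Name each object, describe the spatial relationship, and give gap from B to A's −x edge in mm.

A is a table. B is a ladder. The ladder is on top of the table, centred. The gap from the ladder to the table's −x edge is 104 mm.

The ladder's min-x is at 104; the table's min-x is 0; gap = 104 mm.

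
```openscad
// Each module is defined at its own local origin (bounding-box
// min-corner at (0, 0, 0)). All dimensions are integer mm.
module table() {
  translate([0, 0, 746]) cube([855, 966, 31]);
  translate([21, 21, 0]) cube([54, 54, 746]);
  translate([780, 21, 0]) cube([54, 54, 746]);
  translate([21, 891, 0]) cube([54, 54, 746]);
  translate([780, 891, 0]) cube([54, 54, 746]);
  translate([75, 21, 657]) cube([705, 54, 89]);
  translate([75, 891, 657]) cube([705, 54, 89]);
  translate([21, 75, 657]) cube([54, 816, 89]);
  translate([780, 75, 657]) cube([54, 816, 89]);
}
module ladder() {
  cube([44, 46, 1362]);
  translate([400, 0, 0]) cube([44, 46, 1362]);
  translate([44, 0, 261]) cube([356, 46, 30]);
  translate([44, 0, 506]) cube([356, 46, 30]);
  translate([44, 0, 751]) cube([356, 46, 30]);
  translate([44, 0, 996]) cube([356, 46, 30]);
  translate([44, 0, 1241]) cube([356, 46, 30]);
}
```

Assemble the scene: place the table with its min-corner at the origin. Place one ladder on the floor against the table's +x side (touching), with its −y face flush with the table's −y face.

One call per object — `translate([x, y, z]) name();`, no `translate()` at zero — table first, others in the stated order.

table();
translate([855, 0, 0]) ladder();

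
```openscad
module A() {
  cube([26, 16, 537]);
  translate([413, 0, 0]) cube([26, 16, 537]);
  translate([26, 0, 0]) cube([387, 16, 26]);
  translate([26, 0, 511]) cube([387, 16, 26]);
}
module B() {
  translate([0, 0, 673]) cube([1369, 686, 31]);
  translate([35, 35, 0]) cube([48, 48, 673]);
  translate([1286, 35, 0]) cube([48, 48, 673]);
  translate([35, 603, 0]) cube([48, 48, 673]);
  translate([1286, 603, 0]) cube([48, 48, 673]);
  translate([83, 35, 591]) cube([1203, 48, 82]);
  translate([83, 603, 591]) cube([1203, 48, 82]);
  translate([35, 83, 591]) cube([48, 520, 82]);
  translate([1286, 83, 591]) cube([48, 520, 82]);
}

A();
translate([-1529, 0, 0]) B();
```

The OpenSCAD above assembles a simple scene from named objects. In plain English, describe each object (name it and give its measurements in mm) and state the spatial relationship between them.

A is a picture frame with a 387×485 mm rectangular opening (x by z) and a uniform 26 mm border on every side. Frame depth is 16 mm along y. It is built from two vertical stiles running the full outside height and two horizontal rails spanning the gap between the stiles.

B is a table: top 1369 mm (x) × 686 mm (y), 31 mm thick, upper face at z = 704 mm, on four 48×48 mm square legs, each inset 35 mm from the nearest pair of top edges, running from z = 0 to the bottom of the top. Four apron rails, 48 mm thick and 82 mm tall, run between adjacent legs with their top edges flush with the underside of the top and their outer faces flush with the legs' outer faces.

The table is on the floor beside the picture frame on its −x side.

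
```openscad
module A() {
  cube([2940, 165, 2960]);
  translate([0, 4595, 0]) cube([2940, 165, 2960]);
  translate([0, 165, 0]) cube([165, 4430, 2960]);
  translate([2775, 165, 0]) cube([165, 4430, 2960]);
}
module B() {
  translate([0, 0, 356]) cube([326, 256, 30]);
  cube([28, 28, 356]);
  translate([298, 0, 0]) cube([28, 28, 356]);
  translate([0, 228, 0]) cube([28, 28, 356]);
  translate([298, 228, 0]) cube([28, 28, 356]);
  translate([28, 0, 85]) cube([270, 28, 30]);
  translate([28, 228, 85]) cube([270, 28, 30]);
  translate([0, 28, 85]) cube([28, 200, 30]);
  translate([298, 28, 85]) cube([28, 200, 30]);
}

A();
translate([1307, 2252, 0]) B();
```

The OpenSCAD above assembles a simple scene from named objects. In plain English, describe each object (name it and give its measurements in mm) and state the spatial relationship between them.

A is a box-shaped house frame (walls only): outside footprint 2940×4760 mm, wall height 2960 mm, wall thickness 165 mm. The two y-facing walls run the full x-width; the two x-facing walls fit between the inner faces of the y-facing walls.

B is a simple wooden stool: a rectangular seat 326 mm (x) by 256 mm (y), 30 mm thick, top face at z = 386 mm, on four square legs, each 28×28 mm in cross-section. The legs rest on z = 0, each flush with a corner of the seat. Four stretchers, 28 mm wide and 30 mm tall, connect adjacent legs with their undersides at z = 85 mm, each running between the inner faces of the legs it joins and aligned with the legs' outer faces on the other axis.

The stool sits inside the house frame, centred.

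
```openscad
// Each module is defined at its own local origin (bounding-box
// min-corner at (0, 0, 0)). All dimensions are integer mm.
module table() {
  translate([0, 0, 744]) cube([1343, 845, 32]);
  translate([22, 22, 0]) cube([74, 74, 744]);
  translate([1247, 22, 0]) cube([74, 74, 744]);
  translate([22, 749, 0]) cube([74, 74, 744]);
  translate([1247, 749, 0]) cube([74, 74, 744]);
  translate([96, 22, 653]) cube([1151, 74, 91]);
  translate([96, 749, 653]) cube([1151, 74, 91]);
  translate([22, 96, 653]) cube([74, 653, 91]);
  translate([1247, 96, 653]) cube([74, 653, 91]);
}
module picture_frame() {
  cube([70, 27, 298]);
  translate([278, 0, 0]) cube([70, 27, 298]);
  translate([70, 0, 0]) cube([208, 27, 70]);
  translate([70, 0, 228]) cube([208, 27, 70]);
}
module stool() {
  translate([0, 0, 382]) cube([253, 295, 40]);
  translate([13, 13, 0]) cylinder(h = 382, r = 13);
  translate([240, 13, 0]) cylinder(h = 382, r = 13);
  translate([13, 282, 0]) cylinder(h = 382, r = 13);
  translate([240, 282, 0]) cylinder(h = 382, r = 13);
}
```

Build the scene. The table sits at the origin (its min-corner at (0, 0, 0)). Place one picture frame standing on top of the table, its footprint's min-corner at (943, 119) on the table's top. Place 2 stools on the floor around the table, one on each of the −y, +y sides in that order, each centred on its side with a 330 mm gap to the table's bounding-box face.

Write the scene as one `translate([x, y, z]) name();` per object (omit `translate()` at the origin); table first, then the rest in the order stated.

table();
translate([943, 119, 776]) picture_frame();
translate([545, -625, 0]) stool();
translate([545, 1175, 0]) stool();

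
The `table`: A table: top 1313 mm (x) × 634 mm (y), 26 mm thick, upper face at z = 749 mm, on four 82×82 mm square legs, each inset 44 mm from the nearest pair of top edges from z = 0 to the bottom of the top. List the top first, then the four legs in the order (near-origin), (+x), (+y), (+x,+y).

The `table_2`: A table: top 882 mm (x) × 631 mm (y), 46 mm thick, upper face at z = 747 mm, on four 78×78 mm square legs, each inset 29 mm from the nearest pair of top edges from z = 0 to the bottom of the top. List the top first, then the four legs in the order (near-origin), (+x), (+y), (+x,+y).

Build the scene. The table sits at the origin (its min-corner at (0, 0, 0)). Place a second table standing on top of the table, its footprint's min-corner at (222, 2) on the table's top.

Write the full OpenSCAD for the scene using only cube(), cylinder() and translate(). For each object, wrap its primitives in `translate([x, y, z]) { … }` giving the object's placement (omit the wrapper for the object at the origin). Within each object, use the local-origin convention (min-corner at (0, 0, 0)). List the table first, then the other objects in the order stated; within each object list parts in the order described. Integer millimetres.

translate([0, 0, 723]) cube([1313, 634, 26]);
translate([44, 44, 0]) cube([82, 82, 723]);
translate([1187, 44, 0]) cube([82, 82, 723]);
translate([44, 508, 0]) cube([82, 82, 723]);
translate([1187, 508, 0]) cube([82, 82, 723]);
translate([222, 2, 749]) {
  translate([0, 0, 701]) cube([882, 631, 46]);
  translate([29, 29, 0]) cube([78, 78, 701]);
  translate([775, 29, 0]) cube([78, 78, 701]);
  translate([29, 524, 0]) cube([78, 78, 701]);
  translate([775, 524, 0]) cube([78, 78, 701]);
}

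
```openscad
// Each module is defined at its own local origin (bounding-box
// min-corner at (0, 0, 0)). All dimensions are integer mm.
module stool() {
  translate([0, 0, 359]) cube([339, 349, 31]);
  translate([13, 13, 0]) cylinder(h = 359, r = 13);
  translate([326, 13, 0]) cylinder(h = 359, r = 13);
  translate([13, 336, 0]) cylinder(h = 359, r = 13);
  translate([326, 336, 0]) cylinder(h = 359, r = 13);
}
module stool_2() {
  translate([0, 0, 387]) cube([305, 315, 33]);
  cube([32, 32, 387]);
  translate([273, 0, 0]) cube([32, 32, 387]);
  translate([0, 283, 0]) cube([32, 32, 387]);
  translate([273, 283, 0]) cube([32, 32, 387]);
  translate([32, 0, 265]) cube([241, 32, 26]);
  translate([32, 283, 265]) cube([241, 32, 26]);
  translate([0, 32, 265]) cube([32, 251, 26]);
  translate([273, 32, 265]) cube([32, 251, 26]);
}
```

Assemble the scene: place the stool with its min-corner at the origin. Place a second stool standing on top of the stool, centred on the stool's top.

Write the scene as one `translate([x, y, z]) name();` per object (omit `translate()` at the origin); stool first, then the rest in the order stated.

stool();
translate([17, 17, 390]) stool_2();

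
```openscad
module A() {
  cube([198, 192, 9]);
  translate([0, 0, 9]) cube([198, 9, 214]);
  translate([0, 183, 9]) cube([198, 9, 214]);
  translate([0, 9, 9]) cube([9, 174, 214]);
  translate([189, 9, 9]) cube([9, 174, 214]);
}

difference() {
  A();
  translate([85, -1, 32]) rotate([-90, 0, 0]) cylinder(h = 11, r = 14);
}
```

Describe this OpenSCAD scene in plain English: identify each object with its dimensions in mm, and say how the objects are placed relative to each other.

A is an open-topped rectangular box: outside dimensions 198×192×223 mm, with a uniform wall and base thickness of 9 mm. The base is a full 198×192 slab on the floor; four walls sit on top of the base. The front and back walls (the −y and +y sides) span the full width; the two side walls fit between them.

The open box has a circular hole of radius 14 mm through its front wall, centred at (x = 85, z = 32).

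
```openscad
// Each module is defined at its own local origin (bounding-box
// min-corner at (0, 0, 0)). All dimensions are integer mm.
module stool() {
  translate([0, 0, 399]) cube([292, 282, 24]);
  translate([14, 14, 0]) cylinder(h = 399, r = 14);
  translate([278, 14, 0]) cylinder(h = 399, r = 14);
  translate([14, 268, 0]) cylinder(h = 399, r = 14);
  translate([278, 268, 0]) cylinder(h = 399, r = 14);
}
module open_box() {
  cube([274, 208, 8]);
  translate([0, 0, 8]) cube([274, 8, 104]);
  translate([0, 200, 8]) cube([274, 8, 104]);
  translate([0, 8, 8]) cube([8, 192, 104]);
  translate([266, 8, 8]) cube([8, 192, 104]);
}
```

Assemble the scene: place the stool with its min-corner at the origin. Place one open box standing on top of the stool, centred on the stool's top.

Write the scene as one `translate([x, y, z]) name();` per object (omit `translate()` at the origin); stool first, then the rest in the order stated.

stool();
translate([9, 37, 423]) open_box();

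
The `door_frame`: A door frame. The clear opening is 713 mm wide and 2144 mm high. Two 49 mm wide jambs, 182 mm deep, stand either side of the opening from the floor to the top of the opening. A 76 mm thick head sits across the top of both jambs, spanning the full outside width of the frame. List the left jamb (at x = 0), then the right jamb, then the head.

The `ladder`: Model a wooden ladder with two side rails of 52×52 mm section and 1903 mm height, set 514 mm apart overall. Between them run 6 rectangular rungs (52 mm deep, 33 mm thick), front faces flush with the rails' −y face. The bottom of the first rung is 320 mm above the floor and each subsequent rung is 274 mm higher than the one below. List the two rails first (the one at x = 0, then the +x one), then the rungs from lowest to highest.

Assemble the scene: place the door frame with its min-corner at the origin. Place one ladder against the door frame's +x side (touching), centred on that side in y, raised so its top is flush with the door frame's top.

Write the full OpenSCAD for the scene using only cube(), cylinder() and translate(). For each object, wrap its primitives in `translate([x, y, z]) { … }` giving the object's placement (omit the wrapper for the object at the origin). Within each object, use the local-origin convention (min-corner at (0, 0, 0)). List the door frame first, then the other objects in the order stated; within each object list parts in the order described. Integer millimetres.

cube([49, 182, 2144]);
translate([762, 0, 0]) cube([49, 182, 2144]);
translate([0, 0, 2144]) cube([811, 182, 76]);
translate([811, 65, 317]) {
  cube([52, 52, 1903]);
  translate([462, 0, 0]) cube([52, 52, 1903]);
  translate([52, 0, 320]) cube([410, 52, 33]);
  translate([52, 0, 594]) cube([410, 52, 33]);
  translate([52, 0, 868]) cube([410, 52, 33]);
  translate([52, 0, 1142]) cube([410, 52, 33]);
  translate([52, 0, 1416]) cube([410, 52, 33]);
  translate([52, 0, 1690]) cube([410, 52, 33]);
}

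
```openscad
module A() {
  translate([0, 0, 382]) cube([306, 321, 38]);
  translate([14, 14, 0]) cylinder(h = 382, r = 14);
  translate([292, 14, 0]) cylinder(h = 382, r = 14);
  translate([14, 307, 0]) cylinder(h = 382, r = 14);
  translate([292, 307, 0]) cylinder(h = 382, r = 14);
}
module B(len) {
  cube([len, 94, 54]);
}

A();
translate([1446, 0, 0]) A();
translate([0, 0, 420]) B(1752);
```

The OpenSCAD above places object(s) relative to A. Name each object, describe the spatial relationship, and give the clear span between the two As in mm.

Second stool starts at x = 1446; first ends at x = 306; clear span = 1446 − 306 = 1140 mm.

A is a stool. B is a beam. A beam spans the tops of two stools. The clear span between the two stools is 1140 mm.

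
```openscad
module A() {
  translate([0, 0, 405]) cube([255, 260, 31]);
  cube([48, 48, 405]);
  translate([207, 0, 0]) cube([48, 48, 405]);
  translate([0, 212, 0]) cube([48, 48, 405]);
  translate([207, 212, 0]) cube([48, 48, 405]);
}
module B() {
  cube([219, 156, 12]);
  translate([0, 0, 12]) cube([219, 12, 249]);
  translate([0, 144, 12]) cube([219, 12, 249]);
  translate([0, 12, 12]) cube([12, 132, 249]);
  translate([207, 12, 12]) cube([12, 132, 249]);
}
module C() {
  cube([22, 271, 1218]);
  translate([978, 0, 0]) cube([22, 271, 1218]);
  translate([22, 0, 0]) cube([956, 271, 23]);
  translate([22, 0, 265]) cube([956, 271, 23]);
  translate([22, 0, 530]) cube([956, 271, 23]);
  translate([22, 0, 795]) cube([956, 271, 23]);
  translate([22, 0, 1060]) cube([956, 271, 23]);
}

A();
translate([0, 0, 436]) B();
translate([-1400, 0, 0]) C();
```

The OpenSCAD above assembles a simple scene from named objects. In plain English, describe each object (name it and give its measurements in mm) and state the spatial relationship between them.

A is a simple wooden stool: a rectangular seat 255 mm (x) by 260 mm (y), 31 mm thick, top face at z = 436 mm, on four square legs, each 48×48 mm in cross-section. The legs rest on z = 0, each flush with a corner of the seat.

B is an open-topped rectangular box: outside dimensions 219×156×261 mm, with a uniform wall and base thickness of 12 mm. The base is a full 219×156 slab on the floor; four walls sit on top of the base. The front and back walls (the −y and +y sides) span the full width; the two side walls fit between them.

C is a bookshelf 1000 mm wide overall, 271 mm deep and 1218 mm tall. The two sides are 22 mm thick vertical panels. 5 horizontal shelves of 23 mm thickness span between the inner faces of the sides; the lowest shelf sits on the floor and shelves are stacked with a clear vertical gap of 242 mm between each pair.

The open box is on top of the stool. The bookshelf is on the floor beside the stool on its −x side.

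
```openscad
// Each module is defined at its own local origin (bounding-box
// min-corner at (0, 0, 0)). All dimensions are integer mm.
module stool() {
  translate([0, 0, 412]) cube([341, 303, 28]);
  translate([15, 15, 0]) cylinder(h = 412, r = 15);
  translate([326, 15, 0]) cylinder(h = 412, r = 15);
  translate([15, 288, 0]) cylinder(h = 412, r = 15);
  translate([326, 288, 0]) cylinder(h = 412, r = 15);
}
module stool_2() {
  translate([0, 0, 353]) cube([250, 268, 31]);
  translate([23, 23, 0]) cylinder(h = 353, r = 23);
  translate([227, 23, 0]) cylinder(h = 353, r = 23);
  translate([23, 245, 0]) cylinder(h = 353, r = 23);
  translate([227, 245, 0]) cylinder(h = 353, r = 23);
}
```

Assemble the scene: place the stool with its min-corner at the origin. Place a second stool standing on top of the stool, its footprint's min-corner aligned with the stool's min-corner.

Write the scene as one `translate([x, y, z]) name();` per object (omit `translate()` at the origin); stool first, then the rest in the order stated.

stool();
translate([0, 0, 440]) stool_2();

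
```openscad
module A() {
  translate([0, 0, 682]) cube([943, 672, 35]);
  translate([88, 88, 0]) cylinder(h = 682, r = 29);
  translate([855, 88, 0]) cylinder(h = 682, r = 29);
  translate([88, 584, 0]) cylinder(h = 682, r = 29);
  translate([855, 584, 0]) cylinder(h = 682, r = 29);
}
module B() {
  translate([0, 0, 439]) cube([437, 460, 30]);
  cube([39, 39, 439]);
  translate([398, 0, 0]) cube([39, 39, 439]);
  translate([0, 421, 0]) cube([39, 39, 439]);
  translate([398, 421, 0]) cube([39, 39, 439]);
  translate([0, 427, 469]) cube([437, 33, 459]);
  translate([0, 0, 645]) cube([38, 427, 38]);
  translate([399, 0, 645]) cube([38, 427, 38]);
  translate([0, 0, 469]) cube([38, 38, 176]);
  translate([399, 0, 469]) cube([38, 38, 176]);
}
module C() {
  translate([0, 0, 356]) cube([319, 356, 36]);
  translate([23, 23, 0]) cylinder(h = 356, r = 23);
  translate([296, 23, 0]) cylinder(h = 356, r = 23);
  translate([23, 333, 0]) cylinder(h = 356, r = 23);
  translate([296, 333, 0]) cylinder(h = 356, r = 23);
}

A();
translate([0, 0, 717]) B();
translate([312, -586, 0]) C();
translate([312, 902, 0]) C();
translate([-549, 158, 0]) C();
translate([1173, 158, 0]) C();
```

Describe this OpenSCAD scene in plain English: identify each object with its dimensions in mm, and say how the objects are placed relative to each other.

A is a table with a 943×672 mm rectangular top, 35 mm thick, top surface at z = 717 mm, supported by four round legs of 58 mm diameter, each leg's bounding box inset 59 mm from the nearest pair of top edges, running from the floor.

B is a chair. The seat is a 437×460×30 mm slab with its top at z = 469 mm, on four 39×39 mm corner legs (flush with the seat edges, standing on z = 0). A flat backrest 33 mm thick, 459 mm tall, spans the full seat width and rises from the seat top along its +y edge, rear face flush with the rear of the seat. Two armrests of 38×38 mm section run along each side from the seat's front edge to the front of the backrest, top faces 214 mm above the seat top and outer faces flush with the seat's x-edges; a 38×38 mm post under the front of each armrest stands on the seat at the front corner.

C is a four-legged stool. The seat is a 319×356×36 mm slab whose top surface is at z = 392 mm; four round legs, each 46 mm in diameter, run from the floor (z = 0) to the underside of the seat, each leg's axis is inset half a diameter from the nearest pair of seat edges (so the leg's bounding box is flush with the corner).

The chair is on top of the table. Four stools sit around the table at the −y, +y, −x, +x sides.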